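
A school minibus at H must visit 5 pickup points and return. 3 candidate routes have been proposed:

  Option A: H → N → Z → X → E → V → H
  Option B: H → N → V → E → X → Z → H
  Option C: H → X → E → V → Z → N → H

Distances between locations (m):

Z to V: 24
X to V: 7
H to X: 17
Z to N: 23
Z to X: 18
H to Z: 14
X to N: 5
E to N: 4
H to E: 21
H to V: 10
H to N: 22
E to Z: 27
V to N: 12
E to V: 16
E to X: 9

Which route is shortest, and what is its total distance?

Shortest is Option B, total 91 m.

Option A: 22 + 23 + 18 + 9 + 16 + 10 = 98
Option B: 22 + 12 + 16 + 9 + 18 + 14 = 91
Option C: 17 + 9 + 16 + 24 + 23 + 22 = 111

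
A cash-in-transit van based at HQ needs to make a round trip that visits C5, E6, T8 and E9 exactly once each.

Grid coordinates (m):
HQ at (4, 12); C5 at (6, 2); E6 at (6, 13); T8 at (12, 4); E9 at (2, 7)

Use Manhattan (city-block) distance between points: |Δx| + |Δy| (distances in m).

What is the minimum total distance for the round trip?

Shortest round trip = 42 m.

With 4 stops there are 4!/2 = 12 distinct round trips (a route and its reverse cost the same).
HQ - C5 - E6 - T8 - E9 - HQ: 12+11+15+13+7 = 58
HQ - C5 - E6 - E9 - T8 - HQ: 12+11+10+13+16 = 62
HQ - C5 - T8 - E6 - E9 - HQ: 12+8+15+10+7 = 52
HQ - C5 - T8 - E9 - E6 - HQ: 12+8+13+10+3 = 46
HQ - C5 - E9 - E6 - T8 - HQ: 12+9+10+15+16 = 62
HQ - C5 - E9 - T8 - E6 - HQ: 12+9+13+15+3 = 52
HQ - E6 - C5 - T8 - E9 - HQ: 3+11+8+13+7 = 42
HQ - E6 - C5 - E9 - T8 - HQ: 3+11+9+13+16 = 52
HQ - E6 - T8 - C5 - E9 - HQ: 3+15+8+9+7 = 42
HQ - E6 - E9 - C5 - T8 - HQ: 3+10+9+8+16 = 46
HQ - T8 - C5 - E6 - E9 - HQ: 16+8+11+10+7 = 52
HQ - T8 - E6 - C5 - E9 - HQ: 16+15+11+9+7 = 58
The minimum is 42.
One optimal route: HQ → E6 → C5 → T8 → E9 → HQ (or its reverse).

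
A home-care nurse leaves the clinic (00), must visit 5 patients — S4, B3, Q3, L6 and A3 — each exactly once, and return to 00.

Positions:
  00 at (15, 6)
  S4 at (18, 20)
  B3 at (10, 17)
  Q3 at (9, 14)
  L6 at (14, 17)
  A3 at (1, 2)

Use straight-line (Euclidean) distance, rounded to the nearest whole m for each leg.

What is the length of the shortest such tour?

55 m — the shortest possible round trip.

There are 60 distinct closed tours to check (reversals are equivalent).
00-S4-B3-Q3-L6-A3-00: 14+9+3+6+20+15 = 67
00-S4-B3-Q3-A3-L6-00: 14+9+3+14+20+11 = 71
00-S4-B3-L6-Q3-A3-00: 14+9+4+6+14+15 = 62
00-S4-B3-L6-A3-Q3-00: 14+9+4+20+14+10 = 71
00-S4-B3-A3-Q3-L6-00: 14+9+17+14+6+11 = 71
00-S4-B3-A3-L6-Q3-00: 14+9+17+20+6+10 = 76
00-S4-Q3-B3-L6-A3-00: 14+11+3+4+20+15 = 67
00-S4-Q3-B3-A3-L6-00: 14+11+3+17+20+11 = 76
00-S4-Q3-L6-B3-A3-00: 14+11+6+4+17+15 = 67
00-S4-Q3-L6-A3-B3-00: 14+11+6+20+17+12 = 80
00-S4-Q3-A3-B3-L6-00: 14+11+14+17+4+11 = 71
00-S4-Q3-A3-L6-B3-00: 14+11+14+20+4+12 = 75
00-S4-L6-B3-Q3-A3-00: 14+5+4+3+14+15 = 55
00-S4-L6-B3-A3-Q3-00: 14+5+4+17+14+10 = 64
… (46 more)
The minimum is 55.
One optimal route: 00 → S4 → L6 → B3 → Q3 → A3 → 00 (or its reverse).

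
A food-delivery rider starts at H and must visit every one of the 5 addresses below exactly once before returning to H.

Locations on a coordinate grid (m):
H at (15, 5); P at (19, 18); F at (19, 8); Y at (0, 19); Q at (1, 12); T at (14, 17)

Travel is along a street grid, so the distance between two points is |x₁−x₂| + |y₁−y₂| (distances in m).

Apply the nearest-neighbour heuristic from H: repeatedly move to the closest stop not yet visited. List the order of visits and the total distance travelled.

Nearest-neighbour total = 68 m; route H → F → P → T → Y → Q → H.

From H: distances to unvisited — F=7, T=13, P=17, Q=21, Y=29. Nearest is F (7).
From F: distances to unvisited — P=10, T=14, Q=22, Y=30. Nearest is P (10).
From P: distances to unvisited — T=6, Y=20, Q=24. Nearest is T (6).
From T: distances to unvisited — Y=16, Q=18. Nearest is Y (16).
From Y: distances to unvisited — Q=8. Nearest is Q (8).
Return Q→H: 21.
Total = 7 + 10 + 6 + 16 + 8 + 21 = 68.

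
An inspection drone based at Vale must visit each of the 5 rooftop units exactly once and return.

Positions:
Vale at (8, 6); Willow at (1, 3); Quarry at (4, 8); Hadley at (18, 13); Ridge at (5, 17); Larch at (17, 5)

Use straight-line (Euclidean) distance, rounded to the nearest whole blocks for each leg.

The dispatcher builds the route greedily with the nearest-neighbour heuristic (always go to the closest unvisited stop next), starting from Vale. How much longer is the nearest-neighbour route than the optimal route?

From Vale: Quarry=4, Willow=8, Larch=9, Ridge=11, Hadley=12 → choose Quarry (4).
From Quarry: Willow=6, Ridge=9, Larch=13, Hadley=15 → choose Willow (6).
From Willow: Ridge=15, Larch=16, Hadley=20 → choose Ridge (15).
From Ridge: Hadley=14, Larch=17 → choose Hadley (14).
From Hadley: Larch=8 → choose Larch (8).
NN route Vale → Quarry → Willow → Ridge → Hadley → Larch → Vale costs 56.
Optimal: Vale → Willow → Quarry → Ridge → Hadley → Larch → Vale costs 54 (by enumerating all 60 distinct tours).
Excess = 56 − 54 = 2.

The nearest-neighbour route is 2 blocks longer than optimal.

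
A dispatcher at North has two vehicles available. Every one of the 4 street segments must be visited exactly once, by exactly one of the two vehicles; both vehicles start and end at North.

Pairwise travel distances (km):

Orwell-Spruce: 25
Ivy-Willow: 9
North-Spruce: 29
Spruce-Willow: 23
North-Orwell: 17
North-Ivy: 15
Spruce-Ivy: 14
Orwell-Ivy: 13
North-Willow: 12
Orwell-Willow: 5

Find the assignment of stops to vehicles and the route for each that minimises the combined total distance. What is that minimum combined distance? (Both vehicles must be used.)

There are 2^3 − 1 = 7 ways to divide the 4 stops into two non-empty groups. For each, the best each vehicle can do is its own shortest tour through its group:
  {Orwell} + {Spruce, Ivy, Willow}: 34 + 64 = 98
  {Spruce} + {Orwell, Ivy, Willow}: 58 + 45 = 103
  {Orwell, Spruce} + {Ivy, Willow}: 71 + 36 = 107
  {Ivy} + {Orwell, Spruce, Willow}: 30 + 71 = 101
  {Orwell, Ivy} + {Spruce, Willow}: 45 + 64 = 109
  {Spruce, Ivy} + {Orwell, Willow}: 58 + 34 = 92
  … (7 splits in total)
Best: vehicle 1 North → Spruce → Ivy → North = 58; vehicle 2 North → Orwell → Willow → North = 34; combined 92.

92 km — the smallest possible combined total.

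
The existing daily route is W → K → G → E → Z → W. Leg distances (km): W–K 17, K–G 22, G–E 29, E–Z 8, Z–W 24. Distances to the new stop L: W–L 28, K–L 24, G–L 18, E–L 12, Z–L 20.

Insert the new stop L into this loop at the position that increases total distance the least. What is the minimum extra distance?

Insertion cost between consecutive stops i–j is d(i,L) + d(L,j) − d(i,j):
  between W and K: 28 + 24 − 17 = 35
  between K and G: 24 + 18 − 22 = 20
  between G and E: 18 + 12 − 29 = 1
  between E and Z: 12 + 20 − 8 = 24
  between Z and W: 20 + 28 − 24 = 24
Cheapest insertion is between G and E, adding 1.
New total = 100 + 1 = 101.

+1 km — insert L between G and E.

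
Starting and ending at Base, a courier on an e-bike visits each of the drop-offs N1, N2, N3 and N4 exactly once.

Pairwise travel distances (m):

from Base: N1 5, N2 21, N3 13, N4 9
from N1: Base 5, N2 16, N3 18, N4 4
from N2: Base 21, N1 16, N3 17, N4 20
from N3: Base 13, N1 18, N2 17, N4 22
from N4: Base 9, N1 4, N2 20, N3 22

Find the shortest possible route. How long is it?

Minimum total distance: 59 m.

There are 12 distinct closed tours to check (reversals are equivalent).
Base - N1 - N2 - N3 - N4 - Base: 5+16+17+22+9 = 69
Base - N1 - N2 - N4 - N3 - Base: 5+16+20+22+13 = 76
Base - N1 - N3 - N2 - N4 - Base: 5+18+17+20+9 = 69
Base - N1 - N3 - N4 - N2 - Base: 5+18+22+20+21 = 86
Base - N1 - N4 - N2 - N3 - Base: 5+4+20+17+13 = 59
Base - N1 - N4 - N3 - N2 - Base: 5+4+22+17+21 = 69
Base - N2 - N1 - N3 - N4 - Base: 21+16+18+22+9 = 86
Base - N2 - N1 - N4 - N3 - Base: 21+16+4+22+13 = 76
Base - N2 - N3 - N1 - N4 - Base: 21+17+18+4+9 = 69
Base - N2 - N4 - N1 - N3 - Base: 21+20+4+18+13 = 76
Base - N3 - N1 - N2 - N4 - Base: 13+18+16+20+9 = 76
Base - N3 - N2 - N1 - N4 - Base: 13+17+16+4+9 = 59
The minimum is 59.
One optimal route: Base → N1 → N4 → N2 → N3 → Base (or its reverse).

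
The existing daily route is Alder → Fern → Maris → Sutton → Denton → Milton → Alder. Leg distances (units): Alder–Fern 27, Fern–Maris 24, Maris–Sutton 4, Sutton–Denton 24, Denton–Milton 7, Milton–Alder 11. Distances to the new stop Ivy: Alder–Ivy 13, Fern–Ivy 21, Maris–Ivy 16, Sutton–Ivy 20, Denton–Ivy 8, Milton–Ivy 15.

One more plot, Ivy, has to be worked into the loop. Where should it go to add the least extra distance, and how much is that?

Adding 4 by placing Ivy on the Sutton–Denton leg.

Insertion cost between consecutive stops i–j is d(i,Ivy) + d(Ivy,j) − d(i,j):
  between Alder and Fern: 13 + 21 − 27 = 7
  between Fern and Maris: 21 + 16 − 24 = 13
  between Maris and Sutton: 16 + 20 − 4 = 32
  between Sutton and Denton: 20 + 8 − 24 = 4
  between Denton and Milton: 8 + 15 − 7 = 16
  between Milton and Alder: 15 + 13 − 11 = 17
Cheapest insertion is between Sutton and Denton, adding 4.
New total = 97 + 4 = 101.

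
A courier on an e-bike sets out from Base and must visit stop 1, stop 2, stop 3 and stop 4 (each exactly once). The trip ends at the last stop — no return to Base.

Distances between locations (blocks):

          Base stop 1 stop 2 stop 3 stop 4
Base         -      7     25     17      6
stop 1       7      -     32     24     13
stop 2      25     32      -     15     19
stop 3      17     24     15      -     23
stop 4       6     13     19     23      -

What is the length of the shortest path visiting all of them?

There are 4! = 24 possible orderings.
Base→stop 1→stop 2→stop 3→stop 4: 7+32+15+23 = 77
Base→stop 1→stop 2→stop 4→stop 3: 7+32+19+23 = 81
Base→stop 1→stop 3→stop 2→stop 4: 7+24+15+19 = 65
Base→stop 1→stop 3→stop 4→stop 2: 7+24+23+19 = 73
Base→stop 1→stop 4→stop 2→stop 3: 7+13+19+15 = 54
Base→stop 1→stop 4→stop 3→stop 2: 7+13+23+15 = 58
Base→stop 2→stop 1→stop 3→stop 4: 25+32+24+23 = 104
Base→stop 2→stop 1→stop 4→stop 3: 25+32+13+23 = 93
Base→stop 2→stop 3→stop 1→stop 4: 25+15+24+13 = 77
Base→stop 2→stop 3→stop 4→stop 1: 25+15+23+13 = 76
Base→stop 2→stop 4→stop 1→stop 3: 25+19+13+24 = 81
Base→stop 2→stop 4→stop 3→stop 1: 25+19+23+24 = 91
Base→stop 3→stop 1→stop 2→stop 4: 17+24+32+19 = 92
Base→stop 3→stop 1→stop 4→stop 2: 17+24+13+19 = 73
… (10 more)
The minimum is 54.
One shortest path: Base → stop 1 → stop 4 → stop 2 → stop 3.

Shortest open route: 54 blocks.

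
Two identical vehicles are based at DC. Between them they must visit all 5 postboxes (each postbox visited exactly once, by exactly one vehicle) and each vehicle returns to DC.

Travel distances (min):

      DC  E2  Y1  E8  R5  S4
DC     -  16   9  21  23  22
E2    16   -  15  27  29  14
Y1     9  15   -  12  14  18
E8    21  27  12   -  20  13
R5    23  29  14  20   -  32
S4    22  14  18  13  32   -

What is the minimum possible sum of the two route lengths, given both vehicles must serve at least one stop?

There are 2^4 − 1 = 15 ways to divide the 5 stops into two non-empty groups. For each, the best each vehicle can do is its own shortest tour through its group:
  {E2} + {Y1, E8, R5, S4}: 32 + 78 = 110
  {Y1} + {E2, E8, R5, S4}: 18 + 86 = 104
  {E2, Y1} + {E8, R5, S4}: 40 + 78 = 118
  {E8} + {E2, Y1, R5, S4}: 42 + 85 = 127
  {E2, E8} + {Y1, R5, S4}: 64 + 77 = 141
  {Y1, E8} + {E2, R5, S4}: 42 + 85 = 127
  … (15 splits in total)
Best: vehicle 1 DC → Y1 → DC = 18; vehicle 2 DC → E2 → S4 → E8 → R5 → DC = 86; combined 104.

104 min — the smallest possible combined total.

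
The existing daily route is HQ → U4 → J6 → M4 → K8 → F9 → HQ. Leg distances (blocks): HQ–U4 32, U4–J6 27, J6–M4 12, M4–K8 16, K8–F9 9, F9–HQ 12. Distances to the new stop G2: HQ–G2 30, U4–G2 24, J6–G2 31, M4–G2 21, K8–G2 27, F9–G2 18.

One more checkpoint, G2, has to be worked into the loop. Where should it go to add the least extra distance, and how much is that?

Minimum extra distance: 22 blocks, inserting G2 between HQ and U4.

Insertion cost between consecutive stops i–j is d(i,G2) + d(G2,j) − d(i,j):
  between HQ and U4: 30 + 24 − 32 = 22
  between U4 and J6: 24 + 31 − 27 = 28
  between J6 and M4: 31 + 21 − 12 = 40
  between M4 and K8: 21 + 27 − 16 = 32
  between K8 and F9: 27 + 18 − 9 = 36
  between F9 and HQ: 18 + 30 − 12 = 36
Cheapest insertion is between HQ and U4, adding 22.
New total = 108 + 22 = 130.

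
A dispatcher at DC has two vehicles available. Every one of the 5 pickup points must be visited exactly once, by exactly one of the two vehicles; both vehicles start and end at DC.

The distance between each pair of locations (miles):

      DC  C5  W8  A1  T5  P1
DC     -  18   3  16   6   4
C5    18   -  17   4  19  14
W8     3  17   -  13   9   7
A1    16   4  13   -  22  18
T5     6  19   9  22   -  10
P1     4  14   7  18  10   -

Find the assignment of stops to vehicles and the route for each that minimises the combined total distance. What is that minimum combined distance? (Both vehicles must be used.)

50 miles — the smallest possible combined total.

Try each way of splitting the stops between the two vehicles (each non-empty) and, for each split, find the best tour for each vehicle:
  {C5} + {W8, A1, T5, P1}: 36 + 50 = 86
  {W8} + {C5, A1, T5, P1}: 6 + 50 = 56
  {C5, W8} + {A1, T5, P1}: 38 + 50 = 88
  {A1} + {C5, W8, T5, P1}: 32 + 49 = 81
  {C5, A1} + {W8, T5, P1}: 38 + 26 = 64
  {W8, A1} + {C5, T5, P1}: 32 + 43 = 75
  … (15 splits in total)
  {T5} + {C5, W8, A1, P1}: 12 + 38 = 50  ← best
Best: vehicle 1 DC → T5 → DC = 12; vehicle 2 DC → W8 → A1 → C5 → P1 → DC = 38; combined 50.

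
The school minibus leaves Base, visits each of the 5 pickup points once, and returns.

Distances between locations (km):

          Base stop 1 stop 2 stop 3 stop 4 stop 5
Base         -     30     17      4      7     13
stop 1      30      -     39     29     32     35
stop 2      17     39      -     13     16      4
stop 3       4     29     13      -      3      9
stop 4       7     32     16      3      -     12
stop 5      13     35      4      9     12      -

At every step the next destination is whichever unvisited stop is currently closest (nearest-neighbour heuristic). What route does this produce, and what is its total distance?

From Base: distances to unvisited — stop 3=4, stop 4=7, stop 5=13, stop 2=17, stop 1=30. Nearest is stop 3 (4).
From stop 3: distances to unvisited — stop 4=3, stop 5=9, stop 2=13, stop 1=29. Nearest is stop 4 (3).
From stop 4: distances to unvisited — stop 5=12, stop 2=16, stop 1=32. Nearest is stop 5 (12).
From stop 5: distances to unvisited — stop 2=4, stop 1=35. Nearest is stop 2 (4).
From stop 2: distances to unvisited — stop 1=39. Nearest is stop 1 (39).
Return stop 1→Base: 30.
Total = 4 + 3 + 12 + 4 + 39 + 30 = 92.

Total distance 92 km via the nearest-neighbour route Base → stop 3 → stop 4 → stop 5 → stop 2 → stop 1 → Base.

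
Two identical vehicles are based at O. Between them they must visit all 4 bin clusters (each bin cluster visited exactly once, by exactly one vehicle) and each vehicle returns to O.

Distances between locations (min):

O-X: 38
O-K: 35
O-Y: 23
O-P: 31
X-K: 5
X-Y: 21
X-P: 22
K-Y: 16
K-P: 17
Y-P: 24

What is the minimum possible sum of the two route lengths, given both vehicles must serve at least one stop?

Minimum combined distance: 137 min.

Check every non-empty split of the stops between the two vehicles; for each half take its own optimal tour:
  {X} + {K, Y, P}: 76 + 87 = 163
  {K} + {X, Y, P}: 70 + 97 = 167
  {X, K} + {Y, P}: 78 + 78 = 156
  {Y} + {X, K, P}: 46 + 91 = 137
  {X, Y} + {K, P}: 82 + 83 = 165
  {K, Y} + {X, P}: 74 + 91 = 165
  … (7 splits in total)
Best: vehicle 1 O → Y → O = 46; vehicle 2 O → X → K → P → O = 91; combined 137.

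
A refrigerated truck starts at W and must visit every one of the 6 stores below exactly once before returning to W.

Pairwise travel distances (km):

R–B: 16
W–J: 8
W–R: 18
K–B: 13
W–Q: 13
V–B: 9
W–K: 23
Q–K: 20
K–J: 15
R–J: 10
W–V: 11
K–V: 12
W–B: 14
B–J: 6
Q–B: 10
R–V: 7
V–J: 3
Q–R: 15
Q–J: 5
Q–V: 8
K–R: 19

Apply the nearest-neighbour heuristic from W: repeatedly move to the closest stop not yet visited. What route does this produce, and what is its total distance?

W → [J:8 / V:11 / Q:13 / B:14 / R:18 / K:23] → J (8)
J → [V:3 / Q:5 / B:6 / R:10 / K:15] → V (3)
V → [R:7 / Q:8 / B:9 / K:12] → R (7)
R → [Q:15 / B:16 / K:19] → Q (15)
Q → [B:10 / K:20] → B (10)
B → [K:13] → K (13)
Return K→W: 23.
Total = 8 + 3 + 7 + 15 + 10 + 13 + 23 = 79.

Nearest-neighbour total = 79 km; route W → J → V → R → Q → B → K → W.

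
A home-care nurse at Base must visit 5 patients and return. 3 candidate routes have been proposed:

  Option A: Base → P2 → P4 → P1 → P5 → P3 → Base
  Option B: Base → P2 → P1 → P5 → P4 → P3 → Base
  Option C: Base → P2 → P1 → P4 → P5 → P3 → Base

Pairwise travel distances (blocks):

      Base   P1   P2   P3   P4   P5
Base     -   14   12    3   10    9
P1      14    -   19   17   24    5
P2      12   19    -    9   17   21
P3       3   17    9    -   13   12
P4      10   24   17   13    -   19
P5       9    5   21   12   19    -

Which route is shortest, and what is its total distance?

71 blocks — Option B is the shortest.

Option A: 12 + 17 + 24 + 5 + 12 + 3 = 73
Option B: 12 + 19 + 5 + 19 + 13 + 3 = 71
Option C: 12 + 19 + 24 + 19 + 12 + 3 = 89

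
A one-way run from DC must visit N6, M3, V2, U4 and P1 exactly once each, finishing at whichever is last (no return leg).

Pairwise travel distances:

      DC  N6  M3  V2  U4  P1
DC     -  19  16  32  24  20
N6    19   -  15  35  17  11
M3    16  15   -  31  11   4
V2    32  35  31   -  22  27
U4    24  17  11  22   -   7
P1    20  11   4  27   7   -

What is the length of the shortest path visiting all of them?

Shortest open route: 67.

There are 5! = 120 possible orderings.
DC → N6 → M3 → V2 → U4 → P1: 19+15+31+22+7 = 94
DC → N6 → M3 → V2 → P1 → U4: 19+15+31+27+7 = 99
DC → N6 → M3 → U4 → V2 → P1: 19+15+11+22+27 = 94
DC → N6 → M3 → U4 → P1 → V2: 19+15+11+7+27 = 79
DC → N6 → M3 → P1 → V2 → U4: 19+15+4+27+22 = 87
DC → N6 → M3 → P1 → U4 → V2: 19+15+4+7+22 = 67
DC → N6 → V2 → M3 → U4 → P1: 19+35+31+11+7 = 103
DC → N6 → V2 → M3 → P1 → U4: 19+35+31+4+7 = 96
DC → N6 → V2 → U4 → M3 → P1: 19+35+22+11+4 = 91
DC → N6 → V2 → U4 → P1 → M3: 19+35+22+7+4 = 87
DC → N6 → V2 → P1 → M3 → U4: 19+35+27+4+11 = 96
DC → N6 → V2 → P1 → U4 → M3: 19+35+27+7+11 = 99
DC → N6 → U4 → M3 → V2 → P1: 19+17+11+31+27 = 105
DC → N6 → U4 → M3 → P1 → V2: 19+17+11+4+27 = 78
… (106 more)
The minimum is 67.
One shortest path: DC → N6 → M3 → P1 → U4 → V2.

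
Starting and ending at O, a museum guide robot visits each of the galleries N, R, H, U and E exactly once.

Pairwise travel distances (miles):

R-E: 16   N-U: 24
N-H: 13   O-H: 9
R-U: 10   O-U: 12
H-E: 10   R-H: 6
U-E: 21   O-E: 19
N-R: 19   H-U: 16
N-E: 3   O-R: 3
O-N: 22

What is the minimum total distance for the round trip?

O-N-R-H-U-E-O: 22+19+6+16+21+19 = 103
O-N-R-H-E-U-O: 22+19+6+10+21+12 = 90
O-N-R-U-H-E-O: 22+19+10+16+10+19 = 96
O-N-R-U-E-H-O: 22+19+10+21+10+9 = 91
O-N-R-E-H-U-O: 22+19+16+10+16+12 = 95
O-N-R-E-U-H-O: 22+19+16+21+16+9 = 103
O-N-H-R-U-E-O: 22+13+6+10+21+19 = 91
O-N-H-R-E-U-O: 22+13+6+16+21+12 = 90
O-N-H-U-R-E-O: 22+13+16+10+16+19 = 96
O-N-H-U-E-R-O: 22+13+16+21+16+3 = 91
O-N-H-E-R-U-O: 22+13+10+16+10+12 = 83
O-N-H-E-U-R-O: 22+13+10+21+10+3 = 79
O-N-U-R-H-E-O: 22+24+10+6+10+19 = 91
O-N-U-R-E-H-O: 22+24+10+16+10+9 = 91
… (46 more)
O-R-H-N-E-U-O: 3+6+13+3+21+12 = 58  ← best
The minimum is 58.
One optimal route: O → R → H → N → E → U → O (or its reverse).

58 miles — the shortest possible round trip.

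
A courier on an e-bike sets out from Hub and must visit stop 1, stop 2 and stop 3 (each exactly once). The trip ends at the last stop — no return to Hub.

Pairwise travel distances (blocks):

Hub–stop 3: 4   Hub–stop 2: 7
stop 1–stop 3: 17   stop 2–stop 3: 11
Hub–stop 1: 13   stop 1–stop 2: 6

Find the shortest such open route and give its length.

Minimum one-way distance = 21 blocks.

There are 3! = 6 possible orderings.
Hub → stop 1 → stop 2 → stop 3: 13+6+11 = 30
Hub → stop 1 → stop 3 → stop 2: 13+17+11 = 41
Hub → stop 2 → stop 1 → stop 3: 7+6+17 = 30
Hub → stop 2 → stop 3 → stop 1: 7+11+17 = 35
Hub → stop 3 → stop 1 → stop 2: 4+17+6 = 27
Hub → stop 3 → stop 2 → stop 1: 4+11+6 = 21
The minimum is 21.
One shortest path: Hub → stop 3 → stop 2 → stop 1.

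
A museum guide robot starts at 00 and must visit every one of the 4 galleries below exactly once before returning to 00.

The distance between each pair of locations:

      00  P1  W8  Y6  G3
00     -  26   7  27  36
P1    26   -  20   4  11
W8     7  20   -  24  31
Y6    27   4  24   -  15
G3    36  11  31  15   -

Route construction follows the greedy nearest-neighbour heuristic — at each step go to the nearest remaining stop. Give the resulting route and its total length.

At 00 the remaining stops are W8 7, P1 26, Y6 27, G3 36; go to W8.
At W8 the remaining stops are P1 20, Y6 24, G3 31; go to P1.
At P1 the remaining stops are Y6 4, G3 11; go to Y6.
At Y6 the remaining stops are G3 15; go to G3.
Return G3→00: 36.
Total = 7 + 20 + 4 + 15 + 36 = 82.

Nearest-neighbour total = 82; route 00 → W8 → P1 → Y6 → G3 → 00.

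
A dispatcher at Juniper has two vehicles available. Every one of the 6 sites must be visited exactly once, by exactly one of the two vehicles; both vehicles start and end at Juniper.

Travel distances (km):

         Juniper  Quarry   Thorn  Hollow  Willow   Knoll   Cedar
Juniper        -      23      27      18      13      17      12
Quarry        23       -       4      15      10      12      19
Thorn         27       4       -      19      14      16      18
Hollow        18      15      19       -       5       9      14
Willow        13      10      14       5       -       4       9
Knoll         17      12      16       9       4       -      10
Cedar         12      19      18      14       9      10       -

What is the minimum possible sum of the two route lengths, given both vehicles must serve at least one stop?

Try each way of splitting the stops between the two vehicles (each non-empty) and, for each split, find the best tour for each vehicle:
  {Quarry} + {Thorn, Hollow, Willow, Knoll, Cedar}: 46 + 73 = 119
  {Thorn} + {Quarry, Hollow, Willow, Knoll, Cedar}: 54 + 67 = 121
  {Quarry, Thorn} + {Hollow, Willow, Knoll, Cedar}: 54 + 49 = 103
  {Hollow} + {Quarry, Thorn, Willow, Knoll, Cedar}: 36 + 63 = 99
  {Quarry, Hollow} + {Thorn, Willow, Knoll, Cedar}: 56 + 63 = 119
  {Thorn, Hollow} + {Quarry, Willow, Knoll, Cedar}: 64 + 57 = 121
  … (31 splits in total)
  {Quarry, Thorn, Hollow, Willow, Knoll} + {Cedar}: 70 + 24 = 94  ← best
Best: vehicle 1 Juniper → Quarry → Thorn → Knoll → Hollow → Willow → Juniper = 70; vehicle 2 Juniper → Cedar → Juniper = 24; combined 94.

94 km — the smallest possible combined total.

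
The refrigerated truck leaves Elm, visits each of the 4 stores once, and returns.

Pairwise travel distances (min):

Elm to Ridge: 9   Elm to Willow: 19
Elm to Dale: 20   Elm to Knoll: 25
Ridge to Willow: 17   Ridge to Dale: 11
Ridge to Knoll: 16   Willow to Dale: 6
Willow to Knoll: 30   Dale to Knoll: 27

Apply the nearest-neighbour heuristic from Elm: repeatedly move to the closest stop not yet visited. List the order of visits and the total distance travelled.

Elm → [Ridge:9 / Willow:19 / Dale:20 / Knoll:25] → Ridge (9)
Ridge → [Dale:11 / Knoll:16 / Willow:17] → Dale (11)
Dale → [Willow:6 / Knoll:27] → Willow (6)
Willow → [Knoll:30] → Knoll (30)
Return Knoll→Elm: 25.
Total = 9 + 11 + 6 + 30 + 25 = 81.

Nearest-neighbour total = 81 min; route Elm → Ridge → Dale → Willow → Knoll → Elm.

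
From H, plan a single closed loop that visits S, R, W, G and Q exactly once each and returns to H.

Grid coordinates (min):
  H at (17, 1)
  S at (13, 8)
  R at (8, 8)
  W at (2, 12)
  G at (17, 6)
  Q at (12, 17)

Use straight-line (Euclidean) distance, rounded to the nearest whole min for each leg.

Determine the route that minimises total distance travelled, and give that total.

Shortest round trip = 47 min.

H - S - R - W - G - Q - H: 8+5+7+16+12+17 = 65
H - S - R - W - Q - G - H: 8+5+7+11+12+5 = 48
H - S - R - G - W - Q - H: 8+5+9+16+11+17 = 66
H - S - R - G - Q - W - H: 8+5+9+12+11+19 = 64
H - S - R - Q - W - G - H: 8+5+10+11+16+5 = 55
H - S - R - Q - G - W - H: 8+5+10+12+16+19 = 70
H - S - W - R - G - Q - H: 8+12+7+9+12+17 = 65
H - S - W - R - Q - G - H: 8+12+7+10+12+5 = 54
H - S - W - G - R - Q - H: 8+12+16+9+10+17 = 72
H - S - W - G - Q - R - H: 8+12+16+12+10+11 = 69
H - S - W - Q - R - G - H: 8+12+11+10+9+5 = 55
H - S - W - Q - G - R - H: 8+12+11+12+9+11 = 63
H - S - G - R - W - Q - H: 8+4+9+7+11+17 = 56
H - S - G - R - Q - W - H: 8+4+9+10+11+19 = 61
… (46 more)
H - R - W - Q - S - G - H: 11+7+11+9+4+5 = 47  ← best
The minimum is 47.
One optimal route: H → R → W → Q → S → G → H (or its reverse).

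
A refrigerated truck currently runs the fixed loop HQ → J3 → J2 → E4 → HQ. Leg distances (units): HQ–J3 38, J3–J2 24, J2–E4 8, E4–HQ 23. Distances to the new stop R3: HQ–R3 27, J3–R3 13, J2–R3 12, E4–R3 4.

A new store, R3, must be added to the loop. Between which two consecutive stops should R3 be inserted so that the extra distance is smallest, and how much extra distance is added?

Insertion cost between consecutive stops i–j is d(i,R3) + d(R3,j) − d(i,j):
  between HQ and J3: 27 + 13 − 38 = 2
  between J3 and J2: 13 + 12 − 24 = 1
  between J2 and E4: 12 + 4 − 8 = 8
  between E4 and HQ: 4 + 27 − 23 = 8
Cheapest insertion is between J3 and J2, adding 1.
New total = 93 + 1 = 94.

Minimum extra distance: 1, inserting R3 between J3 and J2.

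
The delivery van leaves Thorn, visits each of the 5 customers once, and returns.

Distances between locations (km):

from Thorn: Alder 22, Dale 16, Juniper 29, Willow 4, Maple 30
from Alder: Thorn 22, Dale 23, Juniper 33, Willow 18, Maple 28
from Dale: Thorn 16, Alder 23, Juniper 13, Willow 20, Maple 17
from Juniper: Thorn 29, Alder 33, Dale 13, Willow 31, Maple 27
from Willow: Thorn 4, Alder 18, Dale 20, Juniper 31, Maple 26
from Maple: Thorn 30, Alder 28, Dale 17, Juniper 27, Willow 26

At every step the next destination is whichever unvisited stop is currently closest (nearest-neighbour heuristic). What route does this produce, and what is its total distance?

Total distance 115 km via the nearest-neighbour route Thorn → Willow → Alder → Dale → Juniper → Maple → Thorn.

From Thorn: distances to unvisited — Willow=4, Dale=16, Alder=22, Juniper=29, Maple=30. Nearest is Willow (4).
From Willow: distances to unvisited — Alder=18, Dale=20, Maple=26, Juniper=31. Nearest is Alder (18).
From Alder: distances to unvisited — Dale=23, Maple=28, Juniper=33. Nearest is Dale (23).
From Dale: distances to unvisited — Juniper=13, Maple=17. Nearest is Juniper (13).
From Juniper: distances to unvisited — Maple=27. Nearest is Maple (27).
Return Maple→Thorn: 30.
Total = 4 + 18 + 23 + 13 + 27 + 30 = 115.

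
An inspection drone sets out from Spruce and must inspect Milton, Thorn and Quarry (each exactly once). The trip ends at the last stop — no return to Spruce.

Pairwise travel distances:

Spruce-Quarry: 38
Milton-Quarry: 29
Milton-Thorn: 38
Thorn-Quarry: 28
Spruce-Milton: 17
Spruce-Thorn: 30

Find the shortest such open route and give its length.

74 — the minimum one-way total.

There are 3! = 6 possible orderings.
Spruce → Milton → Thorn → Quarry: 17+38+28 = 83
Spruce → Milton → Quarry → Thorn: 17+29+28 = 74
Spruce → Thorn → Milton → Quarry: 30+38+29 = 97
Spruce → Thorn → Quarry → Milton: 30+28+29 = 87
Spruce → Quarry → Milton → Thorn: 38+29+38 = 105
Spruce → Quarry → Thorn → Milton: 38+28+38 = 104
The minimum is 74.
One shortest path: Spruce → Milton → Quarry → Thorn.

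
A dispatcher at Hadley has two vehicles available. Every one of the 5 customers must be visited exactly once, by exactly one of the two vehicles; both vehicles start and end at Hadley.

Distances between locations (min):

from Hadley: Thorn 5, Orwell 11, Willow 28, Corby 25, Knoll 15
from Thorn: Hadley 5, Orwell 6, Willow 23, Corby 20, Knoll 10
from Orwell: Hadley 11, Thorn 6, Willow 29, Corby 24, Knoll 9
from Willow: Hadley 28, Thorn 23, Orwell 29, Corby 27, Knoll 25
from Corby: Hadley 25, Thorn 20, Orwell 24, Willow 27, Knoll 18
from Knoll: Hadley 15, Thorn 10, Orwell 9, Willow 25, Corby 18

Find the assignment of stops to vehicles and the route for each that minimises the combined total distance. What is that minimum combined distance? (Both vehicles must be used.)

Minimum combined distance: 103 min.

Check every non-empty split of the stops between the two vehicles; for each half take its own optimal tour:
  {Thorn} + {Orwell, Willow, Corby, Knoll}: 10 + 93 = 103
  {Orwell} + {Thorn, Willow, Corby, Knoll}: 22 + 88 = 110
  {Thorn, Orwell} + {Willow, Corby, Knoll}: 22 + 88 = 110
  {Willow} + {Thorn, Orwell, Corby, Knoll}: 56 + 63 = 119
  {Thorn, Willow} + {Orwell, Corby, Knoll}: 56 + 63 = 119
  {Orwell, Willow} + {Thorn, Corby, Knoll}: 68 + 58 = 126
  … (15 splits in total)
Best: vehicle 1 Hadley → Thorn → Hadley = 10; vehicle 2 Hadley → Orwell → Knoll → Corby → Willow → Hadley = 93; combined 103.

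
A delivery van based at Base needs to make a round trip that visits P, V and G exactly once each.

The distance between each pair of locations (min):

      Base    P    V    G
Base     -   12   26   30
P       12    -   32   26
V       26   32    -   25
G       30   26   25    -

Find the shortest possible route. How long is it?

Base-P-V-G-Base: 12+32+25+30 = 99
Base-P-G-V-Base: 12+26+25+26 = 89
Base-V-P-G-Base: 26+32+26+30 = 114
The minimum is 89.
One optimal route: Base → P → G → V → Base (or its reverse).

Minimum total distance: 89 min.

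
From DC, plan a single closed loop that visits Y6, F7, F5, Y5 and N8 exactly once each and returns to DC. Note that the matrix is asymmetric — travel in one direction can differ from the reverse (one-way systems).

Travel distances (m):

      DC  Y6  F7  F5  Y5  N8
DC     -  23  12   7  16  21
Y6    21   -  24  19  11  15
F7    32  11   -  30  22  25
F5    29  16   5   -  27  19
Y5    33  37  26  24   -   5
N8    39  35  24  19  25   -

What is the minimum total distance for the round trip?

DC - Y6 - F7 - F5 - Y5 - N8 - DC: 23+24+30+27+5+39 = 148
DC - Y6 - F7 - F5 - N8 - Y5 - DC: 23+24+30+19+25+33 = 154
DC - Y6 - F7 - Y5 - F5 - N8 - DC: 23+24+22+24+19+39 = 151
DC - Y6 - F7 - Y5 - N8 - F5 - DC: 23+24+22+5+19+29 = 122
DC - Y6 - F7 - N8 - F5 - Y5 - DC: 23+24+25+19+27+33 = 151
DC - Y6 - F7 - N8 - Y5 - F5 - DC: 23+24+25+25+24+29 = 150
DC - Y6 - F5 - F7 - Y5 - N8 - DC: 23+19+5+22+5+39 = 113
DC - Y6 - F5 - F7 - N8 - Y5 - DC: 23+19+5+25+25+33 = 130
DC - Y6 - F5 - Y5 - F7 - N8 - DC: 23+19+27+26+25+39 = 159
DC - Y6 - F5 - Y5 - N8 - F7 - DC: 23+19+27+5+24+32 = 130
DC - Y6 - F5 - N8 - F7 - Y5 - DC: 23+19+19+24+22+33 = 140
DC - Y6 - F5 - N8 - Y5 - F7 - DC: 23+19+19+25+26+32 = 144
DC - Y6 - Y5 - F7 - F5 - N8 - DC: 23+11+26+30+19+39 = 148
DC - Y6 - Y5 - F7 - N8 - F5 - DC: 23+11+26+25+19+29 = 133
… (106 more)
DC - Y5 - N8 - F5 - F7 - Y6 - DC: 16+5+19+5+11+21 = 77  ← best
The minimum is 77.
One optimal route: DC → Y5 → N8 → F5 → F7 → Y6 → DC.

Minimum total distance: 77 m.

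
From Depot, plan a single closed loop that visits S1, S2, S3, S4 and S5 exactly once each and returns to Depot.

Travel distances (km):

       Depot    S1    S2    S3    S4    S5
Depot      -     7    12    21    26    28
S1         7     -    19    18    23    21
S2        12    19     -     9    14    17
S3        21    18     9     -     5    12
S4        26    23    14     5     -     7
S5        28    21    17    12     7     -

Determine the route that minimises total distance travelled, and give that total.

Shortest round trip = 61 km.

There are 60 distinct closed tours to check (reversals are equivalent).
Depot-S1-S2-S3-S4-S5-Depot: 7+19+9+5+7+28 = 75
Depot-S1-S2-S3-S5-S4-Depot: 7+19+9+12+7+26 = 80
Depot-S1-S2-S4-S3-S5-Depot: 7+19+14+5+12+28 = 85
Depot-S1-S2-S4-S5-S3-Depot: 7+19+14+7+12+21 = 80
Depot-S1-S2-S5-S3-S4-Depot: 7+19+17+12+5+26 = 86
Depot-S1-S2-S5-S4-S3-Depot: 7+19+17+7+5+21 = 76
Depot-S1-S3-S2-S4-S5-Depot: 7+18+9+14+7+28 = 83
Depot-S1-S3-S2-S5-S4-Depot: 7+18+9+17+7+26 = 84
Depot-S1-S3-S4-S2-S5-Depot: 7+18+5+14+17+28 = 89
Depot-S1-S3-S4-S5-S2-Depot: 7+18+5+7+17+12 = 66
Depot-S1-S3-S5-S2-S4-Depot: 7+18+12+17+14+26 = 94
Depot-S1-S3-S5-S4-S2-Depot: 7+18+12+7+14+12 = 70
Depot-S1-S4-S2-S3-S5-Depot: 7+23+14+9+12+28 = 93
Depot-S1-S4-S2-S5-S3-Depot: 7+23+14+17+12+21 = 94
… (46 more)
Depot-S1-S5-S4-S3-S2-Depot: 7+21+7+5+9+12 = 61  ← best
The minimum is 61.
One optimal route: Depot → S1 → S5 → S4 → S3 → S2 → Depot (or its reverse).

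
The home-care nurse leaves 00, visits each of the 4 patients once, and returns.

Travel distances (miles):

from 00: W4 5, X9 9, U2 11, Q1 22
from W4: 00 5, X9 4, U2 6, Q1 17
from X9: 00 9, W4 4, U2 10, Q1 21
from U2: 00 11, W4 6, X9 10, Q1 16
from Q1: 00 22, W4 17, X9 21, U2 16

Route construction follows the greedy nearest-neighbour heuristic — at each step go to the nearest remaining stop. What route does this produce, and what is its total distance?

00 → [W4:5 / X9:9 / U2:11 / Q1:22] → W4 (5)
W4 → [X9:4 / U2:6 / Q1:17] → X9 (4)
X9 → [U2:10 / Q1:21] → U2 (10)
U2 → [Q1:16] → Q1 (16)
Return Q1→00: 22.
Total = 5 + 4 + 10 + 16 + 22 = 57.

Total distance 57 miles via the nearest-neighbour route 00 → W4 → X9 → U2 → Q1 → 00.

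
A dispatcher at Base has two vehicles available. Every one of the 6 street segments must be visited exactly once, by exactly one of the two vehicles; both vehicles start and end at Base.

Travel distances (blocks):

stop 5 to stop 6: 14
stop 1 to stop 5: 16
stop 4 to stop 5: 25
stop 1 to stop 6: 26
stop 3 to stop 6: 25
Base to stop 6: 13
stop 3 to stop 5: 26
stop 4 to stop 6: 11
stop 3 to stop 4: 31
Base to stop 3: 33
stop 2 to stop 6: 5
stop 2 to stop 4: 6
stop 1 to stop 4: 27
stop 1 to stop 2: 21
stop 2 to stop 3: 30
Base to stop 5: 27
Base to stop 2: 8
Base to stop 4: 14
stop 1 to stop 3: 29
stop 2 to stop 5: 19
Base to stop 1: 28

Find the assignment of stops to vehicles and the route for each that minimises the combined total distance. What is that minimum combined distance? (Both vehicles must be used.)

133 blocks — the smallest possible combined total.

There are 2^5 − 1 = 31 ways to divide the 6 stops into two non-empty groups. For each, the best each vehicle can do is its own shortest tour through its group:
  {stop 1} + {stop 2, stop 3, stop 4, stop 5, stop 6}: 56 + 98 = 154
  {stop 2} + {stop 1, stop 3, stop 4, stop 5, stop 6}: 16 + 117 = 133
  {stop 1, stop 2} + {stop 3, stop 4, stop 5, stop 6}: 57 + 98 = 155
  {stop 3} + {stop 1, stop 2, stop 4, stop 5, stop 6}: 66 + 83 = 149
  {stop 1, stop 3} + {stop 2, stop 4, stop 5, stop 6}: 90 + 66 = 156
  {stop 2, stop 3} + {stop 1, stop 4, stop 5, stop 6}: 71 + 83 = 154
  … (31 splits in total)
Best: vehicle 1 Base → stop 2 → Base = 16; vehicle 2 Base → stop 3 → stop 1 → stop 5 → stop 6 → stop 4 → Base = 117; combined 133.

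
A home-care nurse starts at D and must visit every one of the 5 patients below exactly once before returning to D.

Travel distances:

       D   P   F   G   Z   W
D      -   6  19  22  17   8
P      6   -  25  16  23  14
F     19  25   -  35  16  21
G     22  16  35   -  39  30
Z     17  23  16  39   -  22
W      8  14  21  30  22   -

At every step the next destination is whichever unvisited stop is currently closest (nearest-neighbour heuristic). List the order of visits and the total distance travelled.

Total distance 118 via the nearest-neighbour route D → P → W → F → Z → G → D.

At D the remaining stops are P 6, W 8, Z 17, F 19, G 22; go to P.
At P the remaining stops are W 14, G 16, Z 23, F 25; go to W.
At W the remaining stops are F 21, Z 22, G 30; go to F.
At F the remaining stops are Z 16, G 35; go to Z.
At Z the remaining stops are G 39; go to G.
Return G→D: 22.
Total = 6 + 14 + 21 + 16 + 39 + 22 = 118.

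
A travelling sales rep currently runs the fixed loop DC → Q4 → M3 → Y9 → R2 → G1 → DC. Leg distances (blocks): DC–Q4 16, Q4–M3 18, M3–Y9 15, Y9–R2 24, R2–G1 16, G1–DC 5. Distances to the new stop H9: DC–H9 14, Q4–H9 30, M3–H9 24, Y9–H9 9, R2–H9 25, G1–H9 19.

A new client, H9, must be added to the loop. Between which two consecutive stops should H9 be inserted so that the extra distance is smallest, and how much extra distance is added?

Insertion cost between consecutive stops i–j is d(i,H9) + d(H9,j) − d(i,j):
  between DC and Q4: 14 + 30 − 16 = 28
  between Q4 and M3: 30 + 24 − 18 = 36
  between M3 and Y9: 24 + 9 − 15 = 18
  between Y9 and R2: 9 + 25 − 24 = 10
  between R2 and G1: 25 + 19 − 16 = 28
  between G1 and DC: 19 + 14 − 5 = 28
Cheapest insertion is between Y9 and R2, adding 10.
New total = 94 + 10 = 104.

Minimum extra distance: 10 blocks, inserting H9 between Y9 and R2.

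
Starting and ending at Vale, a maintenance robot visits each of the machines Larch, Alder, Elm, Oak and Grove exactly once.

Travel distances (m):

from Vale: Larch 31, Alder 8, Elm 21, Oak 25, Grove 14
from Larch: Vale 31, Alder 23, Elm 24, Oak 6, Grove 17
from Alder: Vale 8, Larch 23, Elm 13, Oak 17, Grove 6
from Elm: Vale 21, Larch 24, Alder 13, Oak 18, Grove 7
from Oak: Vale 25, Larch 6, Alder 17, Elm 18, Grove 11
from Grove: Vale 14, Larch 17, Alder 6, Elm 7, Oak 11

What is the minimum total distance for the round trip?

With 5 stops there are 5!/2 = 60 distinct round trips (a route and its reverse cost the same).
Vale-Larch-Alder-Elm-Oak-Grove-Vale: 31+23+13+18+11+14 = 110
Vale-Larch-Alder-Elm-Grove-Oak-Vale: 31+23+13+7+11+25 = 110
Vale-Larch-Alder-Oak-Elm-Grove-Vale: 31+23+17+18+7+14 = 110
Vale-Larch-Alder-Oak-Grove-Elm-Vale: 31+23+17+11+7+21 = 110
Vale-Larch-Alder-Grove-Elm-Oak-Vale: 31+23+6+7+18+25 = 110
Vale-Larch-Alder-Grove-Oak-Elm-Vale: 31+23+6+11+18+21 = 110
Vale-Larch-Elm-Alder-Oak-Grove-Vale: 31+24+13+17+11+14 = 110
Vale-Larch-Elm-Alder-Grove-Oak-Vale: 31+24+13+6+11+25 = 110
Vale-Larch-Elm-Oak-Alder-Grove-Vale: 31+24+18+17+6+14 = 110
Vale-Larch-Elm-Oak-Grove-Alder-Vale: 31+24+18+11+6+8 = 98
Vale-Larch-Elm-Grove-Alder-Oak-Vale: 31+24+7+6+17+25 = 110
Vale-Larch-Elm-Grove-Oak-Alder-Vale: 31+24+7+11+17+8 = 98
Vale-Larch-Oak-Alder-Elm-Grove-Vale: 31+6+17+13+7+14 = 88
Vale-Larch-Oak-Alder-Grove-Elm-Vale: 31+6+17+6+7+21 = 88
… (46 more)
Vale-Larch-Oak-Elm-Grove-Alder-Vale: 31+6+18+7+6+8 = 76  ← best
The minimum is 76.
One optimal route: Vale → Larch → Oak → Elm → Grove → Alder → Vale (or its reverse).

Minimum total distance: 76 m.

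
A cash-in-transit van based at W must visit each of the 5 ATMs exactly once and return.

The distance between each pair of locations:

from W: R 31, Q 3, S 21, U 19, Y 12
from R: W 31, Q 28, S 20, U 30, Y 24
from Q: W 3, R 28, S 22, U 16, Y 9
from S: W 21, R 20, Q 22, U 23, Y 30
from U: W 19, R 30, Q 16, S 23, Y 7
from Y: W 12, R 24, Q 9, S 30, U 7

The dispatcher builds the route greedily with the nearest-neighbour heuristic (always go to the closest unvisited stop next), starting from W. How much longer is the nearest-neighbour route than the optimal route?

The nearest-neighbour route is 3 longer than optimal.

From W: Q=3, Y=12, U=19, S=21, R=31 → choose Q (3).
From Q: Y=9, U=16, S=22, R=28 → choose Y (9).
From Y: U=7, R=24, S=30 → choose U (7).
From U: S=23, R=30 → choose S (23).
From S: R=20 → choose R (20).
NN route W → Q → Y → U → S → R → W costs 93.
Optimal: W → Q → Y → U → R → S → W costs 90 (by enumerating all 60 distinct tours).
Excess = 93 − 90 = 3.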